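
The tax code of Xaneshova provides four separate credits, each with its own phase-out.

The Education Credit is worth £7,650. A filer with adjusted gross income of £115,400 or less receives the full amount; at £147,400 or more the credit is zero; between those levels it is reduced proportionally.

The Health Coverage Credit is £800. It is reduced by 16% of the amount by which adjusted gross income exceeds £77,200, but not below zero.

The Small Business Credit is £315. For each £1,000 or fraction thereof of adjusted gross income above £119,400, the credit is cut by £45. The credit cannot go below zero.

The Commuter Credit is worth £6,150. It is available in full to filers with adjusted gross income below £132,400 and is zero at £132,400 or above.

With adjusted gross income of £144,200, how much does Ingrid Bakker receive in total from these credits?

Education Credit: £144,200 is £28,800 into a £32,000 phase-out range, leaving 3,200/32,000 of the credit: £7,650 × 3,200/32,000 = £765.
Health Coverage Credit: 16% of the £67,000 excess over £77,200 is £10,720 ≥ base, so the credit is £0.
Small Business Credit: income exceeds £119,400 by £24,800 → 25 increments × £45 = £1,125 ≥ base, so the credit is £0.
Commuter Credit: £144,200 meets or exceeds the £132,400 cutoff, so the credit is £0.
Total: £765 + £0 + £0 + £0 = £765.

£765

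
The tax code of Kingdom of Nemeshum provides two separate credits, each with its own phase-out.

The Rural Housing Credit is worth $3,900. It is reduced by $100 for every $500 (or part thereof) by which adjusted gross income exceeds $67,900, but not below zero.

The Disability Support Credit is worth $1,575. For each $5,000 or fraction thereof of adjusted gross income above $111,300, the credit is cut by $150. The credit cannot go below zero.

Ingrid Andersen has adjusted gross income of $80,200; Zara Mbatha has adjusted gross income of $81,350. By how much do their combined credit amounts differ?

Ingrid ($80,200): Rural Housing Credit: income exceeds $67,900 by $12,300, which is 25 full-or-partial $500 increments; reduction = 25 × $100 = $2,500, leaving $1,400. Disability Support Credit: $80,200 is at or below the $111,300 threshold, so the full $1,575 applies. total $1,400 + $1,575 = $2,975
Zara ($81,350): Rural Housing Credit: income exceeds $67,900 by $13,450, which is 27 full-or-partial $500 increments; reduction = 27 × $100 = $2,700, leaving $1,200. Disability Support Credit: $81,350 is at or below the $111,300 threshold, so the full $1,575 applies. total $1,200 + $1,575 = $2,775
Difference: |$2,975 − $2,775| = $200.

$200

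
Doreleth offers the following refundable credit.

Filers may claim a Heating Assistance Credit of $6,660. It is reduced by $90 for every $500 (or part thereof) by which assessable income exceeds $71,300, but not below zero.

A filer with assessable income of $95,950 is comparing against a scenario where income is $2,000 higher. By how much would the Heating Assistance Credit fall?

$360

At $95,950 — income exceeds $71,300 by $24,650, which is 50 full-or-partial $500 increments; reduction = 50 × $90 = $4,500, leaving $2,160.
At $97,950 — income exceeds $71,300 by $26,650, which is 54 full-or-partial $500 increments; reduction = 54 × $90 = $4,860, leaving $1,800.
Lost: $2,160 − $1,800 = $360.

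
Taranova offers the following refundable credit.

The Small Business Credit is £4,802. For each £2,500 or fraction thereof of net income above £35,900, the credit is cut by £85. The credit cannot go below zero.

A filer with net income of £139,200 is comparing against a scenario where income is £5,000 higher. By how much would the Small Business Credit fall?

At £139,200 — income exceeds £35,900 by £103,300, which is 42 full-or-partial £2,500 increments; reduction = 42 × £85 = £3,570, leaving £1,232.
At £144,200 — income exceeds £35,900 by £108,300, which is 44 full-or-partial £2,500 increments; reduction = 44 × £85 = £3,740, leaving £1,062.
Lost: £1,232 − £1,062 = £170.

£170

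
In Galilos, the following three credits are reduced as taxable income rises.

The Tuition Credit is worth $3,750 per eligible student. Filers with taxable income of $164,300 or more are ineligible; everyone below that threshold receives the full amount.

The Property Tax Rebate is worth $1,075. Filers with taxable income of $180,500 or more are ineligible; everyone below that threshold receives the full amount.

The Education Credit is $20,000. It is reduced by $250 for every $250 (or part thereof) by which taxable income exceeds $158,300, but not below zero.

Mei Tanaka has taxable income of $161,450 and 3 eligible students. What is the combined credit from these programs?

$29,075

Tuition Credit: base = 3 × $3,750 = $11,250. $161,450 is below the $164,300 cutoff, so the full $11,250 applies.
Property Tax Rebate: $161,450 is below the $180,500 cutoff, so the full $1,075 applies.
Education Credit: income exceeds $158,300 by $3,150, which is 13 full-or-partial $250 increments; reduction = 13 × $250 = $3,250, leaving $16,750.
Total: $11,250 + $1,075 + $16,750 = $29,075.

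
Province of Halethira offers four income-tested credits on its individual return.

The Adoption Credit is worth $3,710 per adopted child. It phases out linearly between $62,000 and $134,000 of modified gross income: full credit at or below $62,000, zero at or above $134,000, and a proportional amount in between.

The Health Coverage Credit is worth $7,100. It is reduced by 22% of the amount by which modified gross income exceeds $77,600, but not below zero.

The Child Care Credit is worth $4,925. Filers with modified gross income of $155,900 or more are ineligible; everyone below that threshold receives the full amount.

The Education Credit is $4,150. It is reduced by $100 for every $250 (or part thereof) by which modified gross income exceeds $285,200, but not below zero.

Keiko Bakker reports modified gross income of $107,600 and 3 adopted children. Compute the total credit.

$13,656

Adoption Credit: base = 3 × $3,710 = $11,130. $107,600 is $45,600 into a $72,000 phase-out range, leaving 26,400/72,000 of the credit: $11,130 × 26,400/72,000 = $4,081.
Health Coverage Credit: 22% of the $30,000 excess over $77,600 is $6,600; credit = $7,100 − $6,600 = $500.
Child Care Credit: $107,600 is below the $155,900 cutoff, so the full $4,925 applies.
Education Credit: $107,600 is at or below the $285,200 threshold, so the full $4,150 applies.
Total: $4,081 + $500 + $4,925 + $4,150 = $13,656.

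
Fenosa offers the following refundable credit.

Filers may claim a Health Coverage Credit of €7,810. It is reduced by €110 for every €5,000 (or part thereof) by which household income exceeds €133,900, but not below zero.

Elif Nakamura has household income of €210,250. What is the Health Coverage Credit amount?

€6,050

Health Coverage Credit: income exceeds €133,900 by €76,350, which is 16 full-or-partial €5,000 increments; reduction = 16 × €110 = €1,760, leaving €6,050.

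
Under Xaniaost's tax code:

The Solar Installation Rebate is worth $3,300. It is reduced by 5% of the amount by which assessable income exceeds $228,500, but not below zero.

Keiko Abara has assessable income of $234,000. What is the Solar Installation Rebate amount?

Solar Installation Rebate: 5% of the $5,500 excess over $228,500 is $275; credit = $3,300 − $275 = $3,025.

$3,025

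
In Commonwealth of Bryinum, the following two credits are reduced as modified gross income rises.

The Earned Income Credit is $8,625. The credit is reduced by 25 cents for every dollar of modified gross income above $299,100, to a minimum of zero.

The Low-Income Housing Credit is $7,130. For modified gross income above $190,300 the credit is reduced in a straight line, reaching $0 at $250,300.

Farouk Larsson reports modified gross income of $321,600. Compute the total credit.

Earned Income Credit: 25% of the $22,500 excess over $299,100 is $5,625; credit = $8,625 − $5,625 = $3,000.
Low-Income Housing Credit: $321,600 is at or above $250,300, so the credit is $0.
Total: $3,000 + $0 = $3,000.

$3,000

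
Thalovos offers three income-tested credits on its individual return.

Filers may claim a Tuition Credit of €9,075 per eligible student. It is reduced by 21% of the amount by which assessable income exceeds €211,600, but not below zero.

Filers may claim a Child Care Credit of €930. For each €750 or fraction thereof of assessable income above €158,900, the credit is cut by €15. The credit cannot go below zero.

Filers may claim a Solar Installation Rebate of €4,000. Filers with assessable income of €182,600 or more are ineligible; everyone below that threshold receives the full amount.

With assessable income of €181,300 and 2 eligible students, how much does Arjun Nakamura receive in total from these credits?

Tuition Credit: base = 2 × €9,075 = €18,150. €181,300 is at or below the €211,600 threshold, so the full €18,150 applies.
Child Care Credit: income exceeds €158,900 by €22,400, which is 30 full-or-partial €750 increments; reduction = 30 × €15 = €450, leaving €480.
Solar Installation Rebate: €181,300 is below the €182,600 cutoff, so the full €4,000 applies.
Total: €18,150 + €480 + €4,000 = €22,630.

€22,630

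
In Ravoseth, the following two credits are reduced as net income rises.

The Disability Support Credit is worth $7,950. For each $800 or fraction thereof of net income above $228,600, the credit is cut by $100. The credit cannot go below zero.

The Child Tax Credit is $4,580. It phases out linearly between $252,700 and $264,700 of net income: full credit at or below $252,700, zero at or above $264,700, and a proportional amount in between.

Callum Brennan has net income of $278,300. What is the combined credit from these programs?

$1,650

Disability Support Credit: income exceeds $228,600 by $49,700, which is 63 full-or-partial $800 increments; reduction = 63 × $100 = $6,300, leaving $1,650.
Child Tax Credit: $278,300 is at or above $264,700, so the credit is $0.
Total: $1,650 + $0 = $1,650.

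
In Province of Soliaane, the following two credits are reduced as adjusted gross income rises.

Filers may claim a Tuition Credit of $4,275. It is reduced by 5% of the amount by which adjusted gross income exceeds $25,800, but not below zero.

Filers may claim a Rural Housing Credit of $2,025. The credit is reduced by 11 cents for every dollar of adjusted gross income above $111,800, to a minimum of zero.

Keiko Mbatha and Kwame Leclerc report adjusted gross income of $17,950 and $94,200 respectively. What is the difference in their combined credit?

$3,420

Keiko ($17,950): Tuition Credit: $17,950 is at or below the $25,800 threshold, so the full $4,275 applies. Rural Housing Credit: $17,950 is at or below the $111,800 threshold, so the full $2,025 applies. total $4,275 + $2,025 = $6,300
Kwame ($94,200): Tuition Credit: 5% of the $68,400 excess over $25,800 is $3,420; credit = $4,275 − $3,420 = $855. Rural Housing Credit: $94,200 is at or below the $111,800 threshold, so the full $2,025 applies. total $855 + $2,025 = $2,880
Difference: |$6,300 − $2,880| = $3,420.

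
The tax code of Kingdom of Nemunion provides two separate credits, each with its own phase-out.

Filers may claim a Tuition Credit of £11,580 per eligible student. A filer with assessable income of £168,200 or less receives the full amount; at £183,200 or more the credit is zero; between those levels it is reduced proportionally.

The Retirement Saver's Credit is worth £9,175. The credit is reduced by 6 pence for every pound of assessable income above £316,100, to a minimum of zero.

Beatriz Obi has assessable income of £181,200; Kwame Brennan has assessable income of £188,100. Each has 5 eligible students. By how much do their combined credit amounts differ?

Beatriz (£181,200): Tuition Credit: base = 5 × £11,580 = £57,900. £181,200 is £13,000 into a £15,000 phase-out range, leaving 2,000/15,000 of the credit: £57,900 × 2,000/15,000 = £7,720. Retirement Saver's Credit: £181,200 is at or below the £316,100 threshold, so the full £9,175 applies. total £7,720 + £9,175 = £16,895
Kwame (£188,100): Tuition Credit: base = 5 × £11,580 = £57,900. £188,100 is at or above £183,200, so the credit is £0. Retirement Saver's Credit: £188,100 is at or below the £316,100 threshold, so the full £9,175 applies. total £0 + £9,175 = £9,175
Difference: |£16,895 − £9,175| = £7,720.

£7,720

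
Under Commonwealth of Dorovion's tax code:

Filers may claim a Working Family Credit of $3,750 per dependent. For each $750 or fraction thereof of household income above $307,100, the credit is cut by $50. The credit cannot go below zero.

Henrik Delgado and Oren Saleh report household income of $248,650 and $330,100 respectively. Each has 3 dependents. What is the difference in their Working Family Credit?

Henrik ($248,650): Working Family Credit: base = 3 × $3,750 = $11,250. $248,650 is at or below the $307,100 threshold, so the full $11,250 applies.
Oren ($330,100): Working Family Credit: base = 3 × $3,750 = $11,250. income exceeds $307,100 by $23,000, which is 31 full-or-partial $750 increments; reduction = 31 × $50 = $1,550, leaving $9,700.
Difference: |$11,250 − $9,700| = $1,550.

$1,550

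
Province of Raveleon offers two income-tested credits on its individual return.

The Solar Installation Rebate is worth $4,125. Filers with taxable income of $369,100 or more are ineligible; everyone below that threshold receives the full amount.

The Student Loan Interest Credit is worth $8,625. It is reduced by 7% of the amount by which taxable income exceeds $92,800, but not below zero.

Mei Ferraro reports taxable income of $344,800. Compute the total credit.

Solar Installation Rebate: $344,800 is below the $369,100 cutoff, so the full $4,125 applies.
Student Loan Interest Credit: 7% of the $252,000 excess over $92,800 is $17,640 ≥ base, so the credit is $0.
Total: $4,125 + $0 = $4,125.

$4,125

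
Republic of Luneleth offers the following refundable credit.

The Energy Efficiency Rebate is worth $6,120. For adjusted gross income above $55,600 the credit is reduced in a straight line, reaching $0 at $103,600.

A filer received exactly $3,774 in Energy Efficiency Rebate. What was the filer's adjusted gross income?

$74,000

$3,774 is 3,774/6,120 of the full $6,120, so 2,346/6,120 of the $48,000 range has been used: income = $55,600 + $48,000 × 2,346/6,120 = $74,000.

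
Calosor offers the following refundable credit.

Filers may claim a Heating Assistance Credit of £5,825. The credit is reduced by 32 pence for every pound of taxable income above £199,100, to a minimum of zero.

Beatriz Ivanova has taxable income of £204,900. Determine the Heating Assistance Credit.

£3,969

Heating Assistance Credit: 32% of the £5,800 excess over £199,100 is £1,856; credit = £5,825 − £1,856 = £3,969.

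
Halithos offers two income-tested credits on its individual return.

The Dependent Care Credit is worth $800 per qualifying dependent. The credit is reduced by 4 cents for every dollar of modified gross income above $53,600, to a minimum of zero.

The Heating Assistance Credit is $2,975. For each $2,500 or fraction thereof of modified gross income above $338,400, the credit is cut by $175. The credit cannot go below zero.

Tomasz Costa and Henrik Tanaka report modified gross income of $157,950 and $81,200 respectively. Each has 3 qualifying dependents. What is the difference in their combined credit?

$1,296

Tomasz ($157,950): Dependent Care Credit: base = 3 × $800 = $2,400. 4% of the $104,350 excess over $53,600 is $4,174 ≥ base, so the credit is $0. Heating Assistance Credit: $157,950 is at or below the $338,400 threshold, so the full $2,975 applies. total $0 + $2,975 = $2,975
Henrik ($81,200): Dependent Care Credit: base = 3 × $800 = $2,400. 4% of the $27,600 excess over $53,600 is $1,104; credit = $2,400 − $1,104 = $1,296. Heating Assistance Credit: $81,200 is at or below the $338,400 threshold, so the full $2,975 applies. total $1,296 + $2,975 = $4,271
Difference: |$2,975 − $4,271| = $1,296.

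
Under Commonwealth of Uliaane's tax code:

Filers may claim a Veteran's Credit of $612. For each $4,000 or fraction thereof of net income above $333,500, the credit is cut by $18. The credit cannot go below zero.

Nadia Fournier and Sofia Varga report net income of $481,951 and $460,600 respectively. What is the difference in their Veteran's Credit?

Nadia ($481,951): Veteran's Credit: income exceeds $333,500 by $148,451 → 38 increments × $18 = $684 ≥ base, so the credit is $0.
Sofia ($460,600): Veteran's Credit: income exceeds $333,500 by $127,100, which is 32 full-or-partial $4,000 increments; reduction = 32 × $18 = $576, leaving $36.
Difference: |$0 − $36| = $36.

$36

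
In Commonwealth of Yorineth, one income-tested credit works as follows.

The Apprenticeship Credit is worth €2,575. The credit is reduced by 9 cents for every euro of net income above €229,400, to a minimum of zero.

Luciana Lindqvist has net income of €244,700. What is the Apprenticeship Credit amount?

€1,198

Apprenticeship Credit: 9% of the €15,300 excess over €229,400 is €1,377; credit = €2,575 − €1,377 = €1,198.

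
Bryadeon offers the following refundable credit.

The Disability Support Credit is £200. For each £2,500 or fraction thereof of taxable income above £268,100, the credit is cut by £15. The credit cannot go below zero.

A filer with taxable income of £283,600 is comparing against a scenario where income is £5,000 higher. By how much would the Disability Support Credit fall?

£30

At £283,600 — income exceeds £268,100 by £15,500, which is 7 full-or-partial £2,500 increments; reduction = 7 × £15 = £105, leaving £95.
At £288,600 — income exceeds £268,100 by £20,500, which is 9 full-or-partial £2,500 increments; reduction = 9 × £15 = £135, leaving £65.
Lost: £95 − £65 = £30.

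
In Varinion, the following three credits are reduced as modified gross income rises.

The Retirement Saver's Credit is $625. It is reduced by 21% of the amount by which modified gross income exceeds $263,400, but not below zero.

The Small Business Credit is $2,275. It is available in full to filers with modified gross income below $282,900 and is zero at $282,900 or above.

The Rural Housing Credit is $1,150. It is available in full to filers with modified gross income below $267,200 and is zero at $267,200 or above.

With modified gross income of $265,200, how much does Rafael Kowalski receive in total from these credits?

Retirement Saver's Credit: 21% of the $1,800 excess over $263,400 is $378; credit = $625 − $378 = $247.
Small Business Credit: $265,200 is below the $282,900 cutoff, so the full $2,275 applies.
Rural Housing Credit: $265,200 is below the $267,200 cutoff, so the full $1,150 applies.
Total: $247 + $2,275 + $1,150 = $3,672.

$3,672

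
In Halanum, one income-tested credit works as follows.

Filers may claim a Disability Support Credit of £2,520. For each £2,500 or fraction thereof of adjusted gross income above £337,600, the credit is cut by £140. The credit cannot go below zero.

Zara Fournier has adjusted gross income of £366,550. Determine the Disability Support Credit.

£840

Disability Support Credit: income exceeds £337,600 by £28,950, which is 12 full-or-partial £2,500 increments; reduction = 12 × £140 = £1,680, leaving £840.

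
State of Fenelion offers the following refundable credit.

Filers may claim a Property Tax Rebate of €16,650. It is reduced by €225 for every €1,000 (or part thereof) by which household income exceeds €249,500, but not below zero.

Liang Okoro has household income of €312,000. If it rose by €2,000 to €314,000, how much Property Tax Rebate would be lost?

At €312,000 — income exceeds €249,500 by €62,500, which is 63 full-or-partial €1,000 increments; reduction = 63 × €225 = €14,175, leaving €2,475.
At €314,000 — income exceeds €249,500 by €64,500, which is 65 full-or-partial €1,000 increments; reduction = 65 × €225 = €14,625, leaving €2,025.
Lost: €2,475 − €2,025 = €450.

€450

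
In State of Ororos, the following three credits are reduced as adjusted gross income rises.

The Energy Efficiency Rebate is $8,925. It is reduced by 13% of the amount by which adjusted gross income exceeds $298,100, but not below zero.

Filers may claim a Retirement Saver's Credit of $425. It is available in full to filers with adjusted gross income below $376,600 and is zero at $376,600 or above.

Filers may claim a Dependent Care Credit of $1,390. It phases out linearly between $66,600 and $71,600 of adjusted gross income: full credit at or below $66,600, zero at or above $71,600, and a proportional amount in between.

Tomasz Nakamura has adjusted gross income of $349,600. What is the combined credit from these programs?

Energy Efficiency Rebate: 13% of the $51,500 excess over $298,100 is $6,695; credit = $8,925 − $6,695 = $2,230.
Retirement Saver's Credit: $349,600 is below the $376,600 cutoff, so the full $425 applies.
Dependent Care Credit: $349,600 is at or above $71,600, so the credit is $0.
Total: $2,230 + $425 + $0 = $2,655.

$2,655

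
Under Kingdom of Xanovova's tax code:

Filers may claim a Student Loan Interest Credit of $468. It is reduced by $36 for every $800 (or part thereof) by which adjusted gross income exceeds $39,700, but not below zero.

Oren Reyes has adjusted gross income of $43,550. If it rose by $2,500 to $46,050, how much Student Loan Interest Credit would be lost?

$108

At $43,550 — income exceeds $39,700 by $3,850, which is 5 full-or-partial $800 increments; reduction = 5 × $36 = $180, leaving $288.
At $46,050 — income exceeds $39,700 by $6,350, which is 8 full-or-partial $800 increments; reduction = 8 × $36 = $288, leaving $180.
Lost: $288 − $180 = $108.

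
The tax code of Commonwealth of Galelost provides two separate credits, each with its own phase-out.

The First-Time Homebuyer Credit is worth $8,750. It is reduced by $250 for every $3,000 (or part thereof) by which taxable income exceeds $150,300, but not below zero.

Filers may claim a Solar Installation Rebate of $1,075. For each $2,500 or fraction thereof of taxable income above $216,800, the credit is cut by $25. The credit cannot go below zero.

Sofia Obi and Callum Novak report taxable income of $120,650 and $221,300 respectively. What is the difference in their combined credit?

$6,050

Sofia ($120,650): First-Time Homebuyer Credit: $120,650 is at or below the $150,300 threshold, so the full $8,750 applies. Solar Installation Rebate: $120,650 is at or below the $216,800 threshold, so the full $1,075 applies. total $8,750 + $1,075 = $9,825
Callum ($221,300): First-Time Homebuyer Credit: income exceeds $150,300 by $71,000, which is 24 full-or-partial $3,000 increments; reduction = 24 × $250 = $6,000, leaving $2,750. Solar Installation Rebate: income exceeds $216,800 by $4,500, which is 2 full-or-partial $2,500 increments; reduction = 2 × $25 = $50, leaving $1,025. total $2,750 + $1,025 = $3,775
Difference: |$9,825 − $3,775| = $6,050.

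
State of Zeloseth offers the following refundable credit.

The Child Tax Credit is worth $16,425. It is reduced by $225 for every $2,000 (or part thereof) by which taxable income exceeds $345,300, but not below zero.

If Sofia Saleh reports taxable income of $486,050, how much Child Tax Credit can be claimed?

Child Tax Credit: income exceeds $345,300 by $140,750, which is 71 full-or-partial $2,000 increments; reduction = 71 × $225 = $15,975, leaving $450.

$450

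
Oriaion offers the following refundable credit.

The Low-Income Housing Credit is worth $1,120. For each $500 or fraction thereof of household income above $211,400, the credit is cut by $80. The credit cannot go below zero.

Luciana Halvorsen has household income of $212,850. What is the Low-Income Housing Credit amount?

Low-Income Housing Credit: income exceeds $211,400 by $1,450, which is 3 full-or-partial $500 increments; reduction = 3 × $80 = $240, leaving $880.

$880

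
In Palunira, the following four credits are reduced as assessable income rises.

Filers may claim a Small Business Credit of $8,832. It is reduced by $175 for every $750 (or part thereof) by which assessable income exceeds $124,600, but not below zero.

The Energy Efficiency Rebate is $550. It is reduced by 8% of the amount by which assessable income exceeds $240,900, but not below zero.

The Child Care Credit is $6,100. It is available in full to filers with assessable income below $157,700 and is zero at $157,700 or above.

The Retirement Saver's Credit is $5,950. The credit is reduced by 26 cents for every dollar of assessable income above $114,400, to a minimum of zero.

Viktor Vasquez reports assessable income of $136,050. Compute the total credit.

Small Business Credit: income exceeds $124,600 by $11,450, which is 16 full-or-partial $750 increments; reduction = 16 × $175 = $2,800, leaving $6,032.
Energy Efficiency Rebate: $136,050 is at or below the $240,900 threshold, so the full $550 applies.
Child Care Credit: $136,050 is below the $157,700 cutoff, so the full $6,100 applies.
Retirement Saver's Credit: 26% of the $21,650 excess over $114,400 is $5,629; credit = $5,950 − $5,629 = $321.
Total: $6,032 + $550 + $6,100 + $321 = $13,003.

$13,003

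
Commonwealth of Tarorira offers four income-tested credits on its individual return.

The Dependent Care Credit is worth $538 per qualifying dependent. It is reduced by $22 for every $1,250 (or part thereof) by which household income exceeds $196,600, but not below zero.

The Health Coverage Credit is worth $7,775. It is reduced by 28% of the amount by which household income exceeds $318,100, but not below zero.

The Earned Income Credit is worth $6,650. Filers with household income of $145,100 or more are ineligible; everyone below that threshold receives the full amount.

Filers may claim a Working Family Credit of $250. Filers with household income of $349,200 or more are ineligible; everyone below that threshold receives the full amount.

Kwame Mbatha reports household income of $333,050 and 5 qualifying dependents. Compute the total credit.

Dependent Care Credit: base = 5 × $538 = $2,690. income exceeds $196,600 by $136,450, which is 110 full-or-partial $1,250 increments; reduction = 110 × $22 = $2,420, leaving $270.
Health Coverage Credit: 28% of the $14,950 excess over $318,100 is $4,186; credit = $7,775 − $4,186 = $3,589.
Earned Income Credit: $333,050 meets or exceeds the $145,100 cutoff, so the credit is $0.
Working Family Credit: $333,050 is below the $349,200 cutoff, so the full $250 applies.
Total: $270 + $3,589 + $0 + $250 = $4,109.

$4,109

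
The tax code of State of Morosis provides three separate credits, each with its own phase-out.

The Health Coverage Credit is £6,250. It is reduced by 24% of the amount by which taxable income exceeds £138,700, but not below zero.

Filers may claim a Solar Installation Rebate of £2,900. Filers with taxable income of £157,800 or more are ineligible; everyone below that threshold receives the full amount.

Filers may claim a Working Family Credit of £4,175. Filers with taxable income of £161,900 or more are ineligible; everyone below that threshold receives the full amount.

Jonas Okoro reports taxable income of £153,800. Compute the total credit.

£9,701

Health Coverage Credit: 24% of the £15,100 excess over £138,700 is £3,624; credit = £6,250 − £3,624 = £2,626.
Solar Installation Rebate: £153,800 is below the £157,800 cutoff, so the full £2,900 applies.
Working Family Credit: £153,800 is below the £161,900 cutoff, so the full £4,175 applies.
Total: £2,626 + £2,900 + £4,175 = £9,701.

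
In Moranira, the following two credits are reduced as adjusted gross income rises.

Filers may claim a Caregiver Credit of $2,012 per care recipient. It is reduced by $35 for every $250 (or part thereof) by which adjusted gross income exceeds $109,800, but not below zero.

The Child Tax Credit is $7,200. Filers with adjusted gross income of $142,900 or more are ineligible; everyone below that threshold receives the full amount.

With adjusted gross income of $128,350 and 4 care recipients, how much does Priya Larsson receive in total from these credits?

$12,623

Caregiver Credit: base = 4 × $2,012 = $8,048. income exceeds $109,800 by $18,550, which is 75 full-or-partial $250 increments; reduction = 75 × $35 = $2,625, leaving $5,423.
Child Tax Credit: $128,350 is below the $142,900 cutoff, so the full $7,200 applies.
Total: $5,423 + $7,200 = $12,623.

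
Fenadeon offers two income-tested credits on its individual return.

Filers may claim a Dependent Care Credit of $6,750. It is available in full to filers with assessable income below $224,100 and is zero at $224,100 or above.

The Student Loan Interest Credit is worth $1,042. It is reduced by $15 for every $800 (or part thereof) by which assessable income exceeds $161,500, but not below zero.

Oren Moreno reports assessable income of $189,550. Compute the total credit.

Dependent Care Credit: $189,550 is below the $224,100 cutoff, so the full $6,750 applies.
Student Loan Interest Credit: income exceeds $161,500 by $28,050, which is 36 full-or-partial $800 increments; reduction = 36 × $15 = $540, leaving $502.
Total: $6,750 + $502 = $7,252.

$7,252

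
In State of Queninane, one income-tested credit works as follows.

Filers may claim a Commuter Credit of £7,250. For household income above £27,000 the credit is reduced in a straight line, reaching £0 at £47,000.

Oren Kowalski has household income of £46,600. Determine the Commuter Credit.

Commuter Credit: £46,600 is £19,600 into a £20,000 phase-out range, leaving 400/20,000 of the credit: £7,250 × 400/20,000 = £145.

£145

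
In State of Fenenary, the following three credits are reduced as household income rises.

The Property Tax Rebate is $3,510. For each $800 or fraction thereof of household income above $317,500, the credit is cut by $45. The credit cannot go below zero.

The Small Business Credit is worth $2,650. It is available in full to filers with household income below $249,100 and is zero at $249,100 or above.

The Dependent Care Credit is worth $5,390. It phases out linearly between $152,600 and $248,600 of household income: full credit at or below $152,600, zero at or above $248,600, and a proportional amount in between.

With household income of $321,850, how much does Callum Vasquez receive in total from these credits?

Property Tax Rebate: income exceeds $317,500 by $4,350, which is 6 full-or-partial $800 increments; reduction = 6 × $45 = $270, leaving $3,240.
Small Business Credit: $321,850 meets or exceeds the $249,100 cutoff, so the credit is $0.
Dependent Care Credit: $321,850 is at or above $248,600, so the credit is $0.
Total: $3,240 + $0 + $0 = $3,240.

$3,240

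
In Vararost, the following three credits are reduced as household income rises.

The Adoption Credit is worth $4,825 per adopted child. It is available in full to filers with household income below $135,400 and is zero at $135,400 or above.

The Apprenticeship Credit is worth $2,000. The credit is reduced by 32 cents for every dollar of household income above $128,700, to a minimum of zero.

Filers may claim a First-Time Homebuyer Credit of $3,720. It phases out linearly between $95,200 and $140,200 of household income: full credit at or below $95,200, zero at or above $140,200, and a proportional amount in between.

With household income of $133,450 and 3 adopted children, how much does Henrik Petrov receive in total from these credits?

Adoption Credit: base = 3 × $4,825 = $14,475. $133,450 is below the $135,400 cutoff, so the full $14,475 applies.
Apprenticeship Credit: 32% of the $4,750 excess over $128,700 is $1,520; credit = $2,000 − $1,520 = $480.
First-Time Homebuyer Credit: $133,450 is $38,250 into a $45,000 phase-out range, leaving 6,750/45,000 of the credit: $3,720 × 6,750/45,000 = $558.
Total: $14,475 + $480 + $558 = $15,513.

$15,513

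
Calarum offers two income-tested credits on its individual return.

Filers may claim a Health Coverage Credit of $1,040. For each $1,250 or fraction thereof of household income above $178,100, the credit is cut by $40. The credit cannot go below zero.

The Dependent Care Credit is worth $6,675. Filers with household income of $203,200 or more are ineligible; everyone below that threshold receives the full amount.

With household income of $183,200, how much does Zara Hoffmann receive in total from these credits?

Health Coverage Credit: income exceeds $178,100 by $5,100, which is 5 full-or-partial $1,250 increments; reduction = 5 × $40 = $200, leaving $840.
Dependent Care Credit: $183,200 is below the $203,200 cutoff, so the full $6,675 applies.
Total: $840 + $6,675 = $7,515.

$7,515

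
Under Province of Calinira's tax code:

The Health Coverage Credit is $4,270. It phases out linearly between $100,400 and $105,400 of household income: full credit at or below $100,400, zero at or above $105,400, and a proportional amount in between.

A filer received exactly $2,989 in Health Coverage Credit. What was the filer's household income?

$2,989 is 2,989/4,270 of the full $4,270, so 1,281/4,270 of the $5,000 range has been used: income = $100,400 + $5,000 × 1,281/4,270 = $101,900.

$101,900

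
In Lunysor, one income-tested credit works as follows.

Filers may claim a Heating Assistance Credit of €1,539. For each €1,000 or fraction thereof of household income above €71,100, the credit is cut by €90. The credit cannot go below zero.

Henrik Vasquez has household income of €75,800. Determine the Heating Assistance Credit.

€1,089

Heating Assistance Credit: income exceeds €71,100 by €4,700, which is 5 full-or-partial €1,000 increments; reduction = 5 × €90 = €450, leaving €1,089.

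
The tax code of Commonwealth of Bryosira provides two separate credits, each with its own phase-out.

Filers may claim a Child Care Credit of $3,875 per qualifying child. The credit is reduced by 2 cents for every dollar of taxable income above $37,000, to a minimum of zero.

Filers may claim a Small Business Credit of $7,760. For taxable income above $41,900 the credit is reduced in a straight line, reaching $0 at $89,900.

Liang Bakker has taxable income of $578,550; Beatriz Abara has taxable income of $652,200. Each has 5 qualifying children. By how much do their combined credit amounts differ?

Liang ($578,550): Child Care Credit: base = 5 × $3,875 = $19,375. 2% of the $541,550 excess over $37,000 is $10,831; credit = $19,375 − $10,831 = $8,544. Small Business Credit: $578,550 is at or above $89,900, so the credit is $0. total $8,544 + $0 = $8,544
Beatriz ($652,200): Child Care Credit: base = 5 × $3,875 = $19,375. 2% of the $615,200 excess over $37,000 is $12,304; credit = $19,375 − $12,304 = $7,071. Small Business Credit: $652,200 is at or above $89,900, so the credit is $0. total $7,071 + $0 = $7,071
Difference: |$8,544 − $7,071| = $1,473.

$1,473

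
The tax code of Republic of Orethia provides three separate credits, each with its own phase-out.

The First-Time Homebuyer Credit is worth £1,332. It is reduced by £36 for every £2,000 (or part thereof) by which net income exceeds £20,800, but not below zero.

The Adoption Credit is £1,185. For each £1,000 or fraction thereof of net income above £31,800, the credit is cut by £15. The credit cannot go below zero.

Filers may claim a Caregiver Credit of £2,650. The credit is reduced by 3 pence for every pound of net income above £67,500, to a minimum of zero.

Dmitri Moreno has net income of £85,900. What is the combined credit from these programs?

First-Time Homebuyer Credit: income exceeds £20,800 by £65,100, which is 33 full-or-partial £2,000 increments; reduction = 33 × £36 = £1,188, leaving £144.
Adoption Credit: income exceeds £31,800 by £54,100, which is 55 full-or-partial £1,000 increments; reduction = 55 × £15 = £825, leaving £360.
Caregiver Credit: 3% of the £18,400 excess over £67,500 is £552; credit = £2,650 − £552 = £2,098.
Total: £144 + £360 + £2,098 = £2,602.

£2,602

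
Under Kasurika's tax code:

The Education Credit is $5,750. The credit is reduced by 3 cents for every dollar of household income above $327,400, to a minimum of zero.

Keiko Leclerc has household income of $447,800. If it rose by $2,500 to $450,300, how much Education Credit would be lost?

At $447,800 — 3% of the $120,400 excess over $327,400 is $3,612; credit = $5,750 − $3,612 = $2,138.
At $450,300 — 3% of the $122,900 excess over $327,400 is $3,687; credit = $5,750 − $3,687 = $2,063.
Lost: $2,138 − $2,063 = $75.

$75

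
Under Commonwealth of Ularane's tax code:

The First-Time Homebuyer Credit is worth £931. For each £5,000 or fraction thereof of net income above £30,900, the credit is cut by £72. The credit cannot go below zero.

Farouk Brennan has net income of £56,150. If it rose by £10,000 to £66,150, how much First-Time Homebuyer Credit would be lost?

£144

At £56,150 — income exceeds £30,900 by £25,250, which is 6 full-or-partial £5,000 increments; reduction = 6 × £72 = £432, leaving £499.
At £66,150 — income exceeds £30,900 by £35,250, which is 8 full-or-partial £5,000 increments; reduction = 8 × £72 = £576, leaving £355.
Lost: £499 − £355 = £144.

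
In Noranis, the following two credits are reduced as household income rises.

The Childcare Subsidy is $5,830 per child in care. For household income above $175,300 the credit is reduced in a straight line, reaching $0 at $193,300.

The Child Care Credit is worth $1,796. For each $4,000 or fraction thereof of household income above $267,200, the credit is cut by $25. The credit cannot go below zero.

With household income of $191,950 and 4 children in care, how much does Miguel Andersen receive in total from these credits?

$3,545

Childcare Subsidy: base = 4 × $5,830 = $23,320. $191,950 is $16,650 into a $18,000 phase-out range, leaving 1,350/18,000 of the credit: $23,320 × 1,350/18,000 = $1,749.
Child Care Credit: $191,950 is at or below the $267,200 threshold, so the full $1,796 applies.
Total: $1,749 + $1,796 = $3,545.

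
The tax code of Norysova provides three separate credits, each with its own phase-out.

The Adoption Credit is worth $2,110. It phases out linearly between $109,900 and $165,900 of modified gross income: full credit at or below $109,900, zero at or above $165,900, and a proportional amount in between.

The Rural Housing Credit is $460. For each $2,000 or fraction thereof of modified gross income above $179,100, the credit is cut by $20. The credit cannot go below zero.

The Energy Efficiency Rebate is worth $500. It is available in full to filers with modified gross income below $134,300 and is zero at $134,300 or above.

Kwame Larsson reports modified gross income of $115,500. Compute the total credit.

$2,859

Adoption Credit: $115,500 is $5,600 into a $56,000 phase-out range, leaving 50,400/56,000 of the credit: $2,110 × 50,400/56,000 = $1,899.
Rural Housing Credit: $115,500 is at or below the $179,100 threshold, so the full $460 applies.
Energy Efficiency Rebate: $115,500 is below the $134,300 cutoff, so the full $500 applies.
Total: $1,899 + $460 + $500 = $2,859.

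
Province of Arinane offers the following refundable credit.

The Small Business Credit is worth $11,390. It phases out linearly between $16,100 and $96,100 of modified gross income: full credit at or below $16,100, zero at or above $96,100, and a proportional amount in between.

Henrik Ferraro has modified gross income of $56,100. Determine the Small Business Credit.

Small Business Credit: $56,100 is $40,000 into a $80,000 phase-out range, leaving 40,000/80,000 of the credit: $11,390 × 40,000/80,000 = $5,695.

$5,695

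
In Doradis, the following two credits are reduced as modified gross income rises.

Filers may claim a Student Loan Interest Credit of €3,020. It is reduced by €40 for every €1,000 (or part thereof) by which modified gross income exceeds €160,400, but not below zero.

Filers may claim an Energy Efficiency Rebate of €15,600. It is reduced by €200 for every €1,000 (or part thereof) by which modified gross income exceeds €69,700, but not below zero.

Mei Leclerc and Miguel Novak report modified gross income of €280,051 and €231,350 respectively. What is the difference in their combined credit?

Mei (€280,051): Student Loan Interest Credit: income exceeds €160,400 by €119,651 → 120 increments × €40 = €4,800 ≥ base, so the credit is €0. Energy Efficiency Rebate: income exceeds €69,700 by €210,351 → 211 increments × €200 = €42,200 ≥ base, so the credit is €0. total €0 + €0 = €0
Miguel (€231,350): Student Loan Interest Credit: income exceeds €160,400 by €70,950, which is 71 full-or-partial €1,000 increments; reduction = 71 × €40 = €2,840, leaving €180. Energy Efficiency Rebate: income exceeds €69,700 by €161,650 → 162 increments × €200 = €32,400 ≥ base, so the credit is €0. total €180 + €0 = €180
Difference: |€0 − €180| = €180.

€180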